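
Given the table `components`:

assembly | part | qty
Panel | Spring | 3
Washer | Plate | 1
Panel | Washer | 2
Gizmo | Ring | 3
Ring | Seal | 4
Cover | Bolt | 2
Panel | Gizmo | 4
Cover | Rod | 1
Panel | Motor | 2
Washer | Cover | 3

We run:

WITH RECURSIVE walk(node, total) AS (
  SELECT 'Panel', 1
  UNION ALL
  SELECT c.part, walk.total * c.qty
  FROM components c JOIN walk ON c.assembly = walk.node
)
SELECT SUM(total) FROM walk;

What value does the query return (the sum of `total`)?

98

Base: (Panel, total=1).
Iteration 1: components of {Panel} -> Gizmo = 1*4 = 4, Motor = 1*2 = 2, Spring = 1*3 = 3, Washer = 1*2 = 2.
Iteration 2: components of {Gizmo,Motor,Spring,Washer} -> Cover = 2*3 = 6, Plate = 2*1 = 2, Ring = 4*3 = 12.
Iteration 3: components of {Cover,Plate,Ring} -> Bolt = 6*2 = 12, Rod = 6*1 = 6, Seal = 12*4 = 48.
Iteration 4: no further components; recursion stops.
SUM(total) = 1 + 4 + 2 + 2 + 3 + 12 + 6 + 2 + 48 + 12 + 6 = 98.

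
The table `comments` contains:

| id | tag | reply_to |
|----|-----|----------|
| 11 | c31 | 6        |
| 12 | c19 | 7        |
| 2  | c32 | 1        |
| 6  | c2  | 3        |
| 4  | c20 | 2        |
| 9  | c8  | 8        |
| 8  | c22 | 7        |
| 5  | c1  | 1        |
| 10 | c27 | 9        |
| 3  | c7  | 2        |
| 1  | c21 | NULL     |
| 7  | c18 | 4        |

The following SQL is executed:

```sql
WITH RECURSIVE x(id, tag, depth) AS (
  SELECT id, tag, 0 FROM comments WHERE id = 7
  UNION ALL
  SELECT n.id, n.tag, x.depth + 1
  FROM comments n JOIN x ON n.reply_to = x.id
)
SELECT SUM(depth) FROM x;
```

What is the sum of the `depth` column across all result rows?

7

Base: id=7 (c18) at depth 0.
Iteration 1: rows with reply_to in {7} -> c22 (id 8, depth 1), c19 (id 12, depth 1).
Iteration 2: rows with reply_to in {8,12} -> c8 (id 9, depth 2).
Iteration 3: rows with reply_to in {9} -> c27 (id 10, depth 3).
Iteration 4: no rows with reply_to in {10}; recursion stops.
SUM(depth) = 0 + 1 + 1 + 2 + 3 = 7.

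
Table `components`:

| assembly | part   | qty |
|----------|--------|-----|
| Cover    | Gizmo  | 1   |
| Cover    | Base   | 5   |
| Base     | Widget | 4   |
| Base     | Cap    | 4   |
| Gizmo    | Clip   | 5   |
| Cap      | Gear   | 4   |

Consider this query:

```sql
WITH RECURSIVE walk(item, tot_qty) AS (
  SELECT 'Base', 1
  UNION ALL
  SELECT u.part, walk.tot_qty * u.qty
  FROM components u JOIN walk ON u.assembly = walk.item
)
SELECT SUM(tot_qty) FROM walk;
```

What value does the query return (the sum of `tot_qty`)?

25

Base: (Base, tot_qty=1).
Iteration 1: components of {Base} -> Cap = 1*4 = 4, Widget = 1*4 = 4.
Iteration 2: components of {Cap,Widget} -> Gear = 4*4 = 16.
Iteration 3: no further components; recursion stops.
SUM(tot_qty) = 1 + 4 + 4 + 16 = 25.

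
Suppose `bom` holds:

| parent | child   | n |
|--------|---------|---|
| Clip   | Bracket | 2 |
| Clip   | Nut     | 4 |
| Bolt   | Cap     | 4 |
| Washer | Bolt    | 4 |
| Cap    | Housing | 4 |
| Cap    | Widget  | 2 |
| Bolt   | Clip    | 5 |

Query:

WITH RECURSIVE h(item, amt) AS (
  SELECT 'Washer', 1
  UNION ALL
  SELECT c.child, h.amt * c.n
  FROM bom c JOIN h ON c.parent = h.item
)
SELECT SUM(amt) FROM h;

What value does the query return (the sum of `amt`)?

257

Base: (Washer, amt=1).
Iteration 1: components of {Washer} -> Bolt = 1*4 = 4.
Iteration 2: components of {Bolt} -> Cap = 4*4 = 16, Clip = 4*5 = 20.
Iteration 3: components of {Cap,Clip} -> Bracket = 20*2 = 40, Housing = 16*4 = 64, Nut = 20*4 = 80, Widget = 16*2 = 32.
Iteration 4: no further components; recursion stops.
SUM(amt) = 1 + 4 + 16 + 20 + 32 + 64 + 40 + 80 = 257.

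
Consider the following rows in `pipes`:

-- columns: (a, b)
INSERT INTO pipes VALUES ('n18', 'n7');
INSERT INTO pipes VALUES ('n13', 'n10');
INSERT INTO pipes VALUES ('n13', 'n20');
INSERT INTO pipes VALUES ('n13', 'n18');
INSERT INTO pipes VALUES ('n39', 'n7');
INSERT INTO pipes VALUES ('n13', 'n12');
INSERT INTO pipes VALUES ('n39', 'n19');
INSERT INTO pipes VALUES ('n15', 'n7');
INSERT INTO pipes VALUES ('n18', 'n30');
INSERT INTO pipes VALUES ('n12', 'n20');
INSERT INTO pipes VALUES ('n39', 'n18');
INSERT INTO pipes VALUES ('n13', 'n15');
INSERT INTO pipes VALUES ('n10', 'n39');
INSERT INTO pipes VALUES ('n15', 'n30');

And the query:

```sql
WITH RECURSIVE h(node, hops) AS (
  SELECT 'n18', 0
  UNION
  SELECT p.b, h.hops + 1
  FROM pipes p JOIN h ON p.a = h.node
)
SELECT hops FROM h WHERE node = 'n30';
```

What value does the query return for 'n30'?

Base: (n18, hops=0).
Iteration 1: edges from {n18} -> (n30, hops=1), (n7, hops=1).
Iteration 2: no outgoing edges from {n30,n7}; recursion stops.

1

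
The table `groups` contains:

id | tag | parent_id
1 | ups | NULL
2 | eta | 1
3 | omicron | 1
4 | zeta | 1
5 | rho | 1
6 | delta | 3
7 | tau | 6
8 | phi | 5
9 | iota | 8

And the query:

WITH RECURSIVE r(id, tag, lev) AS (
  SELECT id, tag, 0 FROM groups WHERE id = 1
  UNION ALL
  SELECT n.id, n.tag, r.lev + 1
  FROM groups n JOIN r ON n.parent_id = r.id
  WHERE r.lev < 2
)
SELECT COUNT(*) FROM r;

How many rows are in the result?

Base: id=1 (ups) at lev 0.
Iteration 1: rows with parent_id in {1} -> eta (id 2, lev 1), omicron (id 3, lev 1), zeta (id 4, lev 1), rho (id 5, lev 1).
Iteration 2: rows with parent_id in {2,3,4,5} -> delta (id 6, lev 2), phi (id 8, lev 2).
Iteration 3: lev < 2 fails for all current rows; recursion stops.
Total rows emitted: 7.

7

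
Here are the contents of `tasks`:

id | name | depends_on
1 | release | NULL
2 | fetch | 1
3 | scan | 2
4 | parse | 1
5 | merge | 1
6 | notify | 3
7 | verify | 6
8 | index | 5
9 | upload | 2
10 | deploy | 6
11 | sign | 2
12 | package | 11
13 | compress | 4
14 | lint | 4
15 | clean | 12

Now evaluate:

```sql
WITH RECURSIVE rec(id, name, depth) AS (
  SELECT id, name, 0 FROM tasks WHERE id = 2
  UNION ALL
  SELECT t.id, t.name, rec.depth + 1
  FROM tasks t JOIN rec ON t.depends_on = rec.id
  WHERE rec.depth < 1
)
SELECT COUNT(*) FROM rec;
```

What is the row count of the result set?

Base: id=2 (fetch) at depth 0.
Iteration 1: rows with depends_on in {2} -> scan (id 3, depth 1), upload (id 9, depth 1), sign (id 11, depth 1).
Iteration 2: depth < 1 fails for all current rows; recursion stops.
Total rows emitted: 4.

4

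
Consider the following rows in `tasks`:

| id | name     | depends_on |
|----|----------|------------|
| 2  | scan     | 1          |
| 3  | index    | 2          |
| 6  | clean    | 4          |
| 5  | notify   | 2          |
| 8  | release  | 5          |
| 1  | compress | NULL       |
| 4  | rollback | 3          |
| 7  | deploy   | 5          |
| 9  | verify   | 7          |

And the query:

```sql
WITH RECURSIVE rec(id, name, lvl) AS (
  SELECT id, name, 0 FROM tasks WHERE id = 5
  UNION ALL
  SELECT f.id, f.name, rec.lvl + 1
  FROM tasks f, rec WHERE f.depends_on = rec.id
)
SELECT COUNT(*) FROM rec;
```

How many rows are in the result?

Base: id=5 (notify) at lvl 0.
Iteration 1: rows with depends_on in {5} -> deploy (id 7, lvl 1), release (id 8, lvl 1).
Iteration 2: rows with depends_on in {7,8} -> verify (id 9, lvl 2).
Iteration 3: no rows with depends_on in {9}; recursion stops.
Total rows emitted: 4.

4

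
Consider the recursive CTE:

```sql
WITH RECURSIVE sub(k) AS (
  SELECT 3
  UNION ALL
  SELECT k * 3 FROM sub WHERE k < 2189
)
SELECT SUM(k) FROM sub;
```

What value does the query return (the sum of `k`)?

9840

Base: k=3.
Iteration 1: 3 < 2189 holds -> k = 3 * 3 = 9.
Iteration 2: 9 < 2189 holds -> k = 9 * 3 = 27.
Iteration 3: 27 < 2189 holds -> k = 27 * 3 = 81.
Iteration 4: 81 < 2189 holds -> k = 81 * 3 = 243.
Iteration 5: 243 < 2189 holds -> k = 243 * 3 = 729.
Iteration 6: 729 < 2189 holds -> k = 729 * 3 = 2187.
Iteration 7: 2187 < 2189 holds -> k = 2187 * 3 = 6561.
Iteration 8: 6561 < 2189 fails; recursion stops.
SUM(k) = 3 + 9 + 27 + 81 + 243 + 729 + 2187 + 6561 = 9840.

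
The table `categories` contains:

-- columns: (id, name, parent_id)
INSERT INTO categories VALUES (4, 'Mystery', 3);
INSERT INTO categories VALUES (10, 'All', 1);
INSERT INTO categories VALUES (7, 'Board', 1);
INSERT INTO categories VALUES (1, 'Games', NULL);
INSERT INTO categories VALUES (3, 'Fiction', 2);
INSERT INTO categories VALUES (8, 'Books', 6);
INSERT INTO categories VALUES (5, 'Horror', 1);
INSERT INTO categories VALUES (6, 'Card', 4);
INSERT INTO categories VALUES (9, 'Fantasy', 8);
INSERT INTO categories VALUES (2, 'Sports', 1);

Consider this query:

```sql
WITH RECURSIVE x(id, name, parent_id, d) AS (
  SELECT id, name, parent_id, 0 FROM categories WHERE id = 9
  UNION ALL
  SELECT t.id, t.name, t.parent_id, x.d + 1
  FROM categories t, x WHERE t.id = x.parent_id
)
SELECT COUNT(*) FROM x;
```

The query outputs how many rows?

7

Base: id=9 (Fantasy), parent_id=8, d 0.
Iteration 1: join on id=8 -> Books (id 8, parent_id=6, d 1).
Iteration 2: join on id=6 -> Card (id 6, parent_id=4, d 2).
Iteration 3: join on id=4 -> Mystery (id 4, parent_id=3, d 3).
Iteration 4: join on id=3 -> Fiction (id 3, parent_id=2, d 4).
Iteration 5: join on id=2 -> Sports (id 2, parent_id=1, d 5).
Iteration 6: join on id=1 -> Games (id 1, parent_id=NULL, d 6).
Iteration 7: parent_id is NULL; no match; recursion stops.
Total rows emitted: 7.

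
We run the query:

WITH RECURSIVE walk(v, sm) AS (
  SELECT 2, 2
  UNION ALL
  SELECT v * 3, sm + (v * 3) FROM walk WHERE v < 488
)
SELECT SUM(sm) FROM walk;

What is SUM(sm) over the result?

Base: v=2, sm=2.
Iteration 1: 2 < 488 holds -> v = 2 * 3 = 6, sm = 2 + 6 = 8.
Iteration 2: 6 < 488 holds -> v = 6 * 3 = 18, sm = 8 + 18 = 26.
Iteration 3: 18 < 488 holds -> v = 18 * 3 = 54, sm = 26 + 54 = 80.
Iteration 4: 54 < 488 holds -> v = 54 * 3 = 162, sm = 80 + 162 = 242.
Iteration 5: 162 < 488 holds -> v = 162 * 3 = 486, sm = 242 + 486 = 728.
Iteration 6: 486 < 488 holds -> v = 486 * 3 = 1458, sm = 728 + 1458 = 2186.
Iteration 7: 1458 < 488 fails; recursion stops.
SUM(sm) = 2 + 8 + 26 + 80 + 242 + 728 + 2186 = 3272.

3272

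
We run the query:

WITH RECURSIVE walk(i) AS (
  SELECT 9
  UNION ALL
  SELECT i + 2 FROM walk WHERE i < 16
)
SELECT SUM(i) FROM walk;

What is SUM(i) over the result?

Base: i=9.
Iteration 1: 9 < 16 holds -> i = 9 + 2 = 11.
Iteration 2: 11 < 16 holds -> i = 11 + 2 = 13.
Iteration 3: 13 < 16 holds -> i = 13 + 2 = 15.
Iteration 4: 15 < 16 holds -> i = 15 + 2 = 17.
Iteration 5: 17 < 16 fails; recursion stops.
SUM(i) = 9 + 11 + 13 + 15 + 17 = 65.

65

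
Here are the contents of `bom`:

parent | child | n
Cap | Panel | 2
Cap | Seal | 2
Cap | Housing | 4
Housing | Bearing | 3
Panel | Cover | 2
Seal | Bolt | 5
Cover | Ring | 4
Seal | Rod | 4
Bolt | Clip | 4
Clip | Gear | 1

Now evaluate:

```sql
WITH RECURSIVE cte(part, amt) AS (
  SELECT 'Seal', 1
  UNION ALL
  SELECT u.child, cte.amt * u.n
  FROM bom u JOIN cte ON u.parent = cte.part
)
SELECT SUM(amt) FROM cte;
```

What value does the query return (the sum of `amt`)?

50

Base: (Seal, amt=1).
Iteration 1: components of {Seal} -> Bolt = 1*5 = 5, Rod = 1*4 = 4.
Iteration 2: components of {Bolt,Rod} -> Clip = 5*4 = 20.
Iteration 3: components of {Clip} -> Gear = 20*1 = 20.
Iteration 4: no further components; recursion stops.
SUM(amt) = 1 + 5 + 4 + 20 + 20 = 50.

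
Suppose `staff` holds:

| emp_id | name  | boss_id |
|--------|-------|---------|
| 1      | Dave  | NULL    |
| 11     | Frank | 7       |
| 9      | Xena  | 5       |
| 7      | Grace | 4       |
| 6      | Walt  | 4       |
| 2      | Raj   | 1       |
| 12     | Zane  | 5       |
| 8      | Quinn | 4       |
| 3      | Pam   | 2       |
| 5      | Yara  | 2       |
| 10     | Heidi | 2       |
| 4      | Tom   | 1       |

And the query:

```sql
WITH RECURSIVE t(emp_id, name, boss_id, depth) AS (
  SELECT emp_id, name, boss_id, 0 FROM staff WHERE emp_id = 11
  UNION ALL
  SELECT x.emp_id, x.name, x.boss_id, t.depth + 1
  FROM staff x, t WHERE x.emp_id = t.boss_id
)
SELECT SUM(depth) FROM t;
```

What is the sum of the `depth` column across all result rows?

6

Base: emp_id=11 (Frank), boss_id=7, depth 0.
Iteration 1: join on emp_id=7 -> Grace (id 7, boss_id=4, depth 1).
Iteration 2: join on emp_id=4 -> Tom (id 4, boss_id=1, depth 2).
Iteration 3: join on emp_id=1 -> Dave (id 1, boss_id=NULL, depth 3).
Iteration 4: boss_id is NULL; no match; recursion stops.
SUM(depth) = 0 + 1 + 2 + 3 = 6.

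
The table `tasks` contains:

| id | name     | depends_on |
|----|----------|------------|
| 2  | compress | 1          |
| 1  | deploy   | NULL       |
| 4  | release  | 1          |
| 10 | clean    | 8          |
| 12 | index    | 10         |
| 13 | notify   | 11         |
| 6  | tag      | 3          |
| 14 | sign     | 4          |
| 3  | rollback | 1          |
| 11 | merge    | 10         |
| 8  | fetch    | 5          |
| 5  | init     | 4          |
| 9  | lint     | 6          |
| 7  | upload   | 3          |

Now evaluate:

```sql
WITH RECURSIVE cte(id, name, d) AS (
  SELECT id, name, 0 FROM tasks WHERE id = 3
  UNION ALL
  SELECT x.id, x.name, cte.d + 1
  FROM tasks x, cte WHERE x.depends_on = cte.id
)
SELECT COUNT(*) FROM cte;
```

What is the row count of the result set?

4

Base: id=3 (rollback) at d 0.
Iteration 1: rows with depends_on in {3} -> tag (id 6, d 1), upload (id 7, d 1).
Iteration 2: rows with depends_on in {6,7} -> lint (id 9, d 2).
Iteration 3: no rows with depends_on in {9}; recursion stops.
Total rows emitted: 4.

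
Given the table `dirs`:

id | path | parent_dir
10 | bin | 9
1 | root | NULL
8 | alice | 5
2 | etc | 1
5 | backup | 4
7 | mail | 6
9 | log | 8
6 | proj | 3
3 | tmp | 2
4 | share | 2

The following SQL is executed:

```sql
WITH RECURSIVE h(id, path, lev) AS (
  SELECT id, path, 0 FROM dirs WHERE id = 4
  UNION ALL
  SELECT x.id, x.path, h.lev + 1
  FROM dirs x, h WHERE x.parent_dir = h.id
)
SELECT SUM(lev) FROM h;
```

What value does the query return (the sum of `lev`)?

10

Base: id=4 (share) at lev 0.
Iteration 1: rows with parent_dir in {4} -> backup (id 5, lev 1).
Iteration 2: rows with parent_dir in {5} -> alice (id 8, lev 2).
Iteration 3: rows with parent_dir in {8} -> log (id 9, lev 3).
Iteration 4: rows with parent_dir in {9} -> bin (id 10, lev 4).
Iteration 5: no rows with parent_dir in {10}; recursion stops.
SUM(lev) = 0 + 1 + 2 + 3 + 4 = 10.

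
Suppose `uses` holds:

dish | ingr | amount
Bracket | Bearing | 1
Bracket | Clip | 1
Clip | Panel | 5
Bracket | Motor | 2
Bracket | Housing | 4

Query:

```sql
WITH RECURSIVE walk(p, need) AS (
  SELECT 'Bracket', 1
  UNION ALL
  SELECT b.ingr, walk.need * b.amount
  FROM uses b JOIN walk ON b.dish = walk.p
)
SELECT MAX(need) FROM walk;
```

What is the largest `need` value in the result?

Base: (Bracket, need=1).
Iteration 1: components of {Bracket} -> Bearing = 1*1 = 1, Clip = 1*1 = 1, Housing = 1*4 = 4, Motor = 1*2 = 2.
Iteration 2: components of {Bearing,Clip,Housing,Motor} -> Panel = 1*5 = 5.
Iteration 3: no further components; recursion stops.
need values: 1, 1, 1, 2, 4, 5; the maximum is 5.

5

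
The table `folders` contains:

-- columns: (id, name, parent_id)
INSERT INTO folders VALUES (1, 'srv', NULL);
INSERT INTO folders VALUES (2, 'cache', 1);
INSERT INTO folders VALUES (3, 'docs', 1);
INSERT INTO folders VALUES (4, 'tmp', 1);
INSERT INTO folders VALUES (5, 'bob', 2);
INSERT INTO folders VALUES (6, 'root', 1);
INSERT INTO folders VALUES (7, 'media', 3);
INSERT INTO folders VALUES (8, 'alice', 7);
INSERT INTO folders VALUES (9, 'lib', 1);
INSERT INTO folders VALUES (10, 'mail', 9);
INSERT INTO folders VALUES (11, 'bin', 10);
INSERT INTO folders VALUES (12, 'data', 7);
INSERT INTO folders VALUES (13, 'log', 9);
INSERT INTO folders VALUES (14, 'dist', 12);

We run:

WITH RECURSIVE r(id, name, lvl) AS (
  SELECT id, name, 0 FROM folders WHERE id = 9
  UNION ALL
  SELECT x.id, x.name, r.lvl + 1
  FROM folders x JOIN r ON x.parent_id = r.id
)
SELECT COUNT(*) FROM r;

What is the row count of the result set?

4

Base: id=9 (lib) at lvl 0.
Iteration 1: rows with parent_id in {9} -> mail (id 10, lvl 1), log (id 13, lvl 1).
Iteration 2: rows with parent_id in {10,13} -> bin (id 11, lvl 2).
Iteration 3: no rows with parent_id in {11}; recursion stops.
Total rows emitted: 4.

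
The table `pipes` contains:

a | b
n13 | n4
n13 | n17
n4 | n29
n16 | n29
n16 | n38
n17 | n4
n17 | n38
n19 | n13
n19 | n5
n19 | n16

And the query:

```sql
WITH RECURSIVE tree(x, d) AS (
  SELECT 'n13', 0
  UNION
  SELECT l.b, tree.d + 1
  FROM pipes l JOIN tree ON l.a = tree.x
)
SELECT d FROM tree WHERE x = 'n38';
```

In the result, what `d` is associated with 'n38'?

2

Base: (n13, d=0).
Iteration 1: edges from {n13} -> (n17, d=1), (n4, d=1).
Iteration 2: edges from {n17,n4} -> (n29, d=2), (n38, d=2), (n4, d=2).
Iteration 3: edges from {n29,n38,n4} -> (n29, d=3).
Iteration 4: no outgoing edges from {n29}; recursion stops.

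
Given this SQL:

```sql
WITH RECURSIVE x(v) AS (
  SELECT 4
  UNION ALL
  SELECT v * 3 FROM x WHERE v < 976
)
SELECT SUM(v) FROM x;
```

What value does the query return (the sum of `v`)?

4372

Base: v=4.
Iteration 1: 4 < 976 holds -> v = 4 * 3 = 12.
Iteration 2: 12 < 976 holds -> v = 12 * 3 = 36.
Iteration 3: 36 < 976 holds -> v = 36 * 3 = 108.
Iteration 4: 108 < 976 holds -> v = 108 * 3 = 324.
Iteration 5: 324 < 976 holds -> v = 324 * 3 = 972.
Iteration 6: 972 < 976 holds -> v = 972 * 3 = 2916.
Iteration 7: 2916 < 976 fails; recursion stops.
SUM(v) = 4 + 12 + 36 + 108 + 324 + 972 + 2916 = 4372.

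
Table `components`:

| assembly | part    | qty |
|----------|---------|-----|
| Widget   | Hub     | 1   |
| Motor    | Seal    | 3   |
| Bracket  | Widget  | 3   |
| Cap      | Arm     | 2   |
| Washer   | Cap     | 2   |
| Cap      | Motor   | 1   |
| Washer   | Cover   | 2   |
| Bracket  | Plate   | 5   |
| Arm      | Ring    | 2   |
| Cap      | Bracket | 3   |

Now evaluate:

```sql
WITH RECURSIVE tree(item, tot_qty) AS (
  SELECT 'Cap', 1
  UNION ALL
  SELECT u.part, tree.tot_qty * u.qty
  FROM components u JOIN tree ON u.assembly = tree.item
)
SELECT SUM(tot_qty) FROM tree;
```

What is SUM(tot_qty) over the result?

Base: (Cap, tot_qty=1).
Iteration 1: components of {Cap} -> Arm = 1*2 = 2, Bracket = 1*3 = 3, Motor = 1*1 = 1.
Iteration 2: components of {Arm,Bracket,Motor} -> Plate = 3*5 = 15, Ring = 2*2 = 4, Seal = 1*3 = 3, Widget = 3*3 = 9.
Iteration 3: components of {Plate,Ring,Seal,Widget} -> Hub = 9*1 = 9.
Iteration 4: no further components; recursion stops.
SUM(tot_qty) = 1 + 1 + 3 + 2 + 3 + 15 + 9 + 4 + 9 = 47.

47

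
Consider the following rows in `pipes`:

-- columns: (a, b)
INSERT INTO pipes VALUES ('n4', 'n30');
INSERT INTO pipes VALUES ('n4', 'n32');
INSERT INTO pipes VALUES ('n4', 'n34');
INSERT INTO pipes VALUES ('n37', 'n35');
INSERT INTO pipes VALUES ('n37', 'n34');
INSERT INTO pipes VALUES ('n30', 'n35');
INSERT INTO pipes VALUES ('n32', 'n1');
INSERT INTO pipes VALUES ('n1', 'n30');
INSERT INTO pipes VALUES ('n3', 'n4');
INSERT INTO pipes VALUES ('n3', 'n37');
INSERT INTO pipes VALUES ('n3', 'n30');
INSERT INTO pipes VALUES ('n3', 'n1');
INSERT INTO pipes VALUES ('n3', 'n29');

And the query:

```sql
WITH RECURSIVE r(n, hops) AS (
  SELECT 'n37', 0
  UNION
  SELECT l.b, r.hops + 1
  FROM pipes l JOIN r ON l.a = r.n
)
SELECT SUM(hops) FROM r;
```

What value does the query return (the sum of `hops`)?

Base: (n37, hops=0).
Iteration 1: edges from {n37} -> (n34, hops=1), (n35, hops=1).
Iteration 2: no outgoing edges from {n34,n35}; recursion stops.
SUM(hops) = 0 + 1 + 1 = 2.

2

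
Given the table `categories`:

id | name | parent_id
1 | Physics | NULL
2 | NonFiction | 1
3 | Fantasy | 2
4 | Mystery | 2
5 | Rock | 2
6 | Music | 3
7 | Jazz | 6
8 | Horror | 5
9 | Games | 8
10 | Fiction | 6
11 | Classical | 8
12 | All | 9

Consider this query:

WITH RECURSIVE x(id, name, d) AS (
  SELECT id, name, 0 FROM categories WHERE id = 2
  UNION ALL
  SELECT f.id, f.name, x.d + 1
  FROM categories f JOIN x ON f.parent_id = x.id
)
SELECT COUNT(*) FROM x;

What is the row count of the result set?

Base: id=2 (NonFiction) at d 0.
Iteration 1: rows with parent_id in {2} -> Fantasy (id 3, d 1), Mystery (id 4, d 1), Rock (id 5, d 1).
Iteration 2: rows with parent_id in {3,4,5} -> Music (id 6, d 2), Horror (id 8, d 2).
Iteration 3: rows with parent_id in {6,8} -> Jazz (id 7, d 3), Games (id 9, d 3), Fiction (id 10, d 3), Classical (id 11, d 3).
Iteration 4: rows with parent_id in {7,9,10,11} -> All (id 12, d 4).
Iteration 5: no rows with parent_id in {12}; recursion stops.
Total rows emitted: 11.

11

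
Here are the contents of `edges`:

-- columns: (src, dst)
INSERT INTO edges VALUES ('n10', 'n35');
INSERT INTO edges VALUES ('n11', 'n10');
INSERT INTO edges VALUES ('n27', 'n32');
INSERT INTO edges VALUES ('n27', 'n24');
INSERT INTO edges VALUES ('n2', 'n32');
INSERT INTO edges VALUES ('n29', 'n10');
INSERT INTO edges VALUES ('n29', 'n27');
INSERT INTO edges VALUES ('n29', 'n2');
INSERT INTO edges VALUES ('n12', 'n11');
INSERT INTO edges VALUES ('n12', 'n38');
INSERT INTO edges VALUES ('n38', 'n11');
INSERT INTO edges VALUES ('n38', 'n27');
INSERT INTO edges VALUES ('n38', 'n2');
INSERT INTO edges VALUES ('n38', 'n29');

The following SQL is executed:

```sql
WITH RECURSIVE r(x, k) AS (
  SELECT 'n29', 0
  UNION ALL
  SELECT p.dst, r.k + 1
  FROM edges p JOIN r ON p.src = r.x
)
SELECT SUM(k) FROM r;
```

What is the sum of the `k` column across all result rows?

Base: (n29, k=0).
Iteration 1: edges from {n29} -> (n10, k=1), (n2, k=1), (n27, k=1).
Iteration 2: edges from {n10,n2,n27} -> (n24, k=2), (n32, k=2) x2, (n35, k=2). [UNION ALL keeps all 4 new rows, including repeats]
Iteration 3: no outgoing edges from {n24,n32,n35}; recursion stops.
SUM(k) = 0 + 1 + 1 + 1 + 2 + 2 + 2 + 2 = 11.

11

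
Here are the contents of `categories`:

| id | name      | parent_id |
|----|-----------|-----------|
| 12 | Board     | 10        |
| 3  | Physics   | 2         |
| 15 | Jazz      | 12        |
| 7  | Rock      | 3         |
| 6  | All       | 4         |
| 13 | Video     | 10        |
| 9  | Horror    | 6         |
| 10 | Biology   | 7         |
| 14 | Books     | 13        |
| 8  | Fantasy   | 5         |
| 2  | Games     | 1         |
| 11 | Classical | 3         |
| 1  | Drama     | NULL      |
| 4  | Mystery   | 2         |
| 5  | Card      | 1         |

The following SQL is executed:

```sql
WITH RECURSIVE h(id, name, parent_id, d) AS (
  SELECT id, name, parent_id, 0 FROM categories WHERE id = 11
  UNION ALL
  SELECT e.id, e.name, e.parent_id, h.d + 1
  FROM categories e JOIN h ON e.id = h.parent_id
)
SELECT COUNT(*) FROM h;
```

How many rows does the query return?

4

Base: id=11 (Classical), parent_id=3, d 0.
Iteration 1: join on id=3 -> Physics (id 3, parent_id=2, d 1).
Iteration 2: join on id=2 -> Games (id 2, parent_id=1, d 2).
Iteration 3: join on id=1 -> Drama (id 1, parent_id=NULL, d 3).
Iteration 4: parent_id is NULL; no match; recursion stops.
Total rows emitted: 4.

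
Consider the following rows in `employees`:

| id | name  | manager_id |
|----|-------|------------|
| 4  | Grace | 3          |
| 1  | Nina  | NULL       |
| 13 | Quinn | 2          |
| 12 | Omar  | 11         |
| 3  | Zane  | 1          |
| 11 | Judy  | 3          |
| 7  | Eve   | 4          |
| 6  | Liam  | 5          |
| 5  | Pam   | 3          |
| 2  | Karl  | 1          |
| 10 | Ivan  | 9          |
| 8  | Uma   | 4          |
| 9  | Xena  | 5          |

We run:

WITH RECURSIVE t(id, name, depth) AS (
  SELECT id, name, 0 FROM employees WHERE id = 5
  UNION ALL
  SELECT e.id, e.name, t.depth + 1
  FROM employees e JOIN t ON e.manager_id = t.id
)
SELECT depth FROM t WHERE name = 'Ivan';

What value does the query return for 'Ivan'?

2

Base: id=5 (Pam) at depth 0.
Iteration 1: rows with manager_id in {5} -> Liam (id 6, depth 1), Xena (id 9, depth 1).
Iteration 2: rows with manager_id in {6,9} -> Ivan (id 10, depth 2).
Iteration 3: no rows with manager_id in {10}; recursion stops.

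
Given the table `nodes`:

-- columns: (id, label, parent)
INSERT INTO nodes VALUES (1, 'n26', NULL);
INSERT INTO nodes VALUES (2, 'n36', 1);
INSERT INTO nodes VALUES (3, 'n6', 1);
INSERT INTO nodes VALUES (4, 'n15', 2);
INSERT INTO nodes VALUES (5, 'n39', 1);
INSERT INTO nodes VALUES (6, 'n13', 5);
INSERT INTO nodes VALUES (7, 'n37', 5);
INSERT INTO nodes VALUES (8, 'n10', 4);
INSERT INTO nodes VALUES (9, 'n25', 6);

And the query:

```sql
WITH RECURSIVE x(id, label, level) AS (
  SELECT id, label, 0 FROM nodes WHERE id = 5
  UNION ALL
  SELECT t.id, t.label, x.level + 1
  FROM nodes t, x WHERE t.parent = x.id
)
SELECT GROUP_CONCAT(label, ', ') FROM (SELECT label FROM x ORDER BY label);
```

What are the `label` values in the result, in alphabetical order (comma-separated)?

Base: id=5 (n39) at level 0.
Iteration 1: rows with parent in {5} -> n13 (id 6, level 1), n37 (id 7, level 1).
Iteration 2: rows with parent in {6,7} -> n25 (id 9, level 2).
Iteration 3: no rows with parent in {9}; recursion stops.

n13, n25, n37, n39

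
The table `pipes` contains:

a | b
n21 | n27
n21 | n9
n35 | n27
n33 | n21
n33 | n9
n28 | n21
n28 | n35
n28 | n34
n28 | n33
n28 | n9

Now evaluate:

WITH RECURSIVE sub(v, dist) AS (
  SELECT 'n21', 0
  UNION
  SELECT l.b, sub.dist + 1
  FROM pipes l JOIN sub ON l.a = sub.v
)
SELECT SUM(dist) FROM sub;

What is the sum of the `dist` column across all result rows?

2

Base: (n21, dist=0).
Iteration 1: edges from {n21} -> (n27, dist=1), (n9, dist=1).
Iteration 2: no outgoing edges from {n27,n9}; recursion stops.
SUM(dist) = 0 + 1 + 1 = 2.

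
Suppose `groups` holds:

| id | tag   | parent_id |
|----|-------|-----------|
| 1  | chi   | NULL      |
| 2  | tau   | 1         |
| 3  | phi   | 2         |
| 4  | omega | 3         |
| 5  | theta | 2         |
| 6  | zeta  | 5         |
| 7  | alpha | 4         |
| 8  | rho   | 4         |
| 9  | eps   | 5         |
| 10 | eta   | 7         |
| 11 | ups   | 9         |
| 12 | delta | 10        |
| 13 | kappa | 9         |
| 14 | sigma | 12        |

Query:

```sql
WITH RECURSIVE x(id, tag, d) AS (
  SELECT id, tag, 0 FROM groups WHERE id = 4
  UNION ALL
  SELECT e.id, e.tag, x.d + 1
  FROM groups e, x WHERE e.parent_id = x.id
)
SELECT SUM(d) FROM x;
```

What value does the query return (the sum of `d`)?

Base: id=4 (omega) at d 0.
Iteration 1: rows with parent_id in {4} -> alpha (id 7, d 1), rho (id 8, d 1).
Iteration 2: rows with parent_id in {7,8} -> eta (id 10, d 2).
Iteration 3: rows with parent_id in {10} -> delta (id 12, d 3).
Iteration 4: rows with parent_id in {12} -> sigma (id 14, d 4).
Iteration 5: no rows with parent_id in {14}; recursion stops.
SUM(d) = 0 + 1 + 1 + 2 + 3 + 4 = 11.

11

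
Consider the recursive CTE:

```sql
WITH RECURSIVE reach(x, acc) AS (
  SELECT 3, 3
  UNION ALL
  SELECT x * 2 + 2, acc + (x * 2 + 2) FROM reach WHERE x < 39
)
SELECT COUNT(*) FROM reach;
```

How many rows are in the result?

5

Base: x=3, acc=3.
Iteration 1: 3 < 39 holds -> x = 3 * 2 + 2 = 8, acc = 3 + 8 = 11.
Iteration 2: 8 < 39 holds -> x = 8 * 2 + 2 = 18, acc = 11 + 18 = 29.
Iteration 3: 18 < 39 holds -> x = 18 * 2 + 2 = 38, acc = 29 + 38 = 67.
Iteration 4: 38 < 39 holds -> x = 38 * 2 + 2 = 78, acc = 67 + 78 = 145.
Iteration 5: 78 < 39 fails; recursion stops.
Total rows emitted: 5.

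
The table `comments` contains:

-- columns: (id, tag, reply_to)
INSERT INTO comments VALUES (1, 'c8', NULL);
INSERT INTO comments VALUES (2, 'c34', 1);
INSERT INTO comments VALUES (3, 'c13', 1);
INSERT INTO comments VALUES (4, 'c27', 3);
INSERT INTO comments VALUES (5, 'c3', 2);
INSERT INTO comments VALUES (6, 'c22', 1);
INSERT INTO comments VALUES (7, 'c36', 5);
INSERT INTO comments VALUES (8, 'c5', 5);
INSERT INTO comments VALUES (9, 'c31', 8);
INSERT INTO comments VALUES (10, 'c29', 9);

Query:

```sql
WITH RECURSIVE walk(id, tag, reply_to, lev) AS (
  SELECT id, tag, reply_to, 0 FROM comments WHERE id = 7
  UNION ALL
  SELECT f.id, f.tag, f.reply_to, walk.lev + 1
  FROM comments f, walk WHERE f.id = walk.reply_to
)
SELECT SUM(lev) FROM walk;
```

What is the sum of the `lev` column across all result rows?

6

Base: id=7 (c36), reply_to=5, lev 0.
Iteration 1: join on id=5 -> c3 (id 5, reply_to=2, lev 1).
Iteration 2: join on id=2 -> c34 (id 2, reply_to=1, lev 2).
Iteration 3: join on id=1 -> c8 (id 1, reply_to=NULL, lev 3).
Iteration 4: reply_to is NULL; no match; recursion stops.
SUM(lev) = 0 + 1 + 2 + 3 = 6.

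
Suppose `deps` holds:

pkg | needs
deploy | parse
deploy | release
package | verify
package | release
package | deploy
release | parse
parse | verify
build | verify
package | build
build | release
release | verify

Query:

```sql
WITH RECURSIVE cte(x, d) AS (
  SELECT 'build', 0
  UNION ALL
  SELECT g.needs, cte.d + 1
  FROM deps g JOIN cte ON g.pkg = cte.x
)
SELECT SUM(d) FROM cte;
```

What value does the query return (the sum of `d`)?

9

Base: (build, d=0).
Iteration 1: edges from {build} -> (release, d=1), (verify, d=1).
Iteration 2: edges from {release,verify} -> (parse, d=2), (verify, d=2).
Iteration 3: edges from {parse,verify} -> (verify, d=3).
Iteration 4: no outgoing edges from {verify}; recursion stops.
SUM(d) = 0 + 1 + 1 + 2 + 2 + 3 = 9.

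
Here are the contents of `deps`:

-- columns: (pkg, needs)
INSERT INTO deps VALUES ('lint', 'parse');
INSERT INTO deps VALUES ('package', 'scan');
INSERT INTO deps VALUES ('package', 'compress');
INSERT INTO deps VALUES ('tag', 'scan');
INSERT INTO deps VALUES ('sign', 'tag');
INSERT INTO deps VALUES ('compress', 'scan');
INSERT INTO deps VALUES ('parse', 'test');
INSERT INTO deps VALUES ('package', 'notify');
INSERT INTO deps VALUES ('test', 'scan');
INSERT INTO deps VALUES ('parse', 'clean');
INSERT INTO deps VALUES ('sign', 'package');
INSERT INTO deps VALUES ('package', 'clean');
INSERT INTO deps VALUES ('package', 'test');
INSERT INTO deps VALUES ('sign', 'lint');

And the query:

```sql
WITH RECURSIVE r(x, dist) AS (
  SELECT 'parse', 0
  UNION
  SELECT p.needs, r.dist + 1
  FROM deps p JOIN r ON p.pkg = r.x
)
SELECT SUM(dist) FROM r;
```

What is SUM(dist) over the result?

4

Base: (parse, dist=0).
Iteration 1: edges from {parse} -> (clean, dist=1), (test, dist=1).
Iteration 2: edges from {clean,test} -> (scan, dist=2).
Iteration 3: no outgoing edges from {scan}; recursion stops.
SUM(dist) = 0 + 1 + 1 + 2 = 4.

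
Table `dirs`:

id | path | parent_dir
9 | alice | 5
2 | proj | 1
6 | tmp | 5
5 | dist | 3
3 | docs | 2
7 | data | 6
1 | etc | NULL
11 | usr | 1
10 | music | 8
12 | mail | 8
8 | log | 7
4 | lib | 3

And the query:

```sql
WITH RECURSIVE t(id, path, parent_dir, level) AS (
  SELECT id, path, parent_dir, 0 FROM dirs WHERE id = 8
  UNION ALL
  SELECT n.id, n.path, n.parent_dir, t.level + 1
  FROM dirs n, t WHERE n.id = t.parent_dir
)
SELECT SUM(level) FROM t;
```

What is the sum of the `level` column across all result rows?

Base: id=8 (log), parent_dir=7, level 0.
Iteration 1: join on id=7 -> data (id 7, parent_dir=6, level 1).
Iteration 2: join on id=6 -> tmp (id 6, parent_dir=5, level 2).
Iteration 3: join on id=5 -> dist (id 5, parent_dir=3, level 3).
Iteration 4: join on id=3 -> docs (id 3, parent_dir=2, level 4).
Iteration 5: join on id=2 -> proj (id 2, parent_dir=1, level 5).
Iteration 6: join on id=1 -> etc (id 1, parent_dir=NULL, level 6).
Iteration 7: parent_dir is NULL; no match; recursion stops.
SUM(level) = 0 + 1 + 2 + 3 + 4 + 5 + 6 = 21.

21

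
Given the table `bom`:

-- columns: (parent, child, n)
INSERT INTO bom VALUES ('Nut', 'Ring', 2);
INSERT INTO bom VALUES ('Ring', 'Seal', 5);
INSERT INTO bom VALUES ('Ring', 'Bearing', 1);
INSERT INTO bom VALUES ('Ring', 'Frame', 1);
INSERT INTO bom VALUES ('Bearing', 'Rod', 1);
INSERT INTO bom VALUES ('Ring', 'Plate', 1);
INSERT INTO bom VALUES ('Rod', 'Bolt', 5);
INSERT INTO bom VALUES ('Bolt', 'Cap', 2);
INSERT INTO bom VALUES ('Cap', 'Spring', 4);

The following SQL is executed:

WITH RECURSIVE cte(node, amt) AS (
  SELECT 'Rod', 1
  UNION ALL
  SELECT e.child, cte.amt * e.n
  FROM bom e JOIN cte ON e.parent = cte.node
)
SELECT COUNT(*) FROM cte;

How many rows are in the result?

4

Base: (Rod, amt=1).
Iteration 1: components of {Rod} -> Bolt = 1*5 = 5.
Iteration 2: components of {Bolt} -> Cap = 5*2 = 10.
Iteration 3: components of {Cap} -> Spring = 10*4 = 40.
Iteration 4: no further components; recursion stops.
Total rows emitted: 4.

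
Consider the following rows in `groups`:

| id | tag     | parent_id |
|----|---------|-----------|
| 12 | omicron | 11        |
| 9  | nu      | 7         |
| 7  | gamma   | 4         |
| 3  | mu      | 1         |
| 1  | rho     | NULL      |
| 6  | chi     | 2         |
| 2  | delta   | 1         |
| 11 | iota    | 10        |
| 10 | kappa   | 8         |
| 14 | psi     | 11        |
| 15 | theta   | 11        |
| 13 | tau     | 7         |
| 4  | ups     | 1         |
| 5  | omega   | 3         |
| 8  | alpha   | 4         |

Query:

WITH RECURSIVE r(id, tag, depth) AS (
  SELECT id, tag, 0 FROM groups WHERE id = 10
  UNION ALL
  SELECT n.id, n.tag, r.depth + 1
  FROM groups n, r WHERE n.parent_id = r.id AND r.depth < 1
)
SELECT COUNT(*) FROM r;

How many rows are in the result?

2

Base: id=10 (kappa) at depth 0.
Iteration 1: rows with parent_id in {10} -> iota (id 11, depth 1).
Iteration 2: depth < 1 fails for all current rows; recursion stops.
Total rows emitted: 2.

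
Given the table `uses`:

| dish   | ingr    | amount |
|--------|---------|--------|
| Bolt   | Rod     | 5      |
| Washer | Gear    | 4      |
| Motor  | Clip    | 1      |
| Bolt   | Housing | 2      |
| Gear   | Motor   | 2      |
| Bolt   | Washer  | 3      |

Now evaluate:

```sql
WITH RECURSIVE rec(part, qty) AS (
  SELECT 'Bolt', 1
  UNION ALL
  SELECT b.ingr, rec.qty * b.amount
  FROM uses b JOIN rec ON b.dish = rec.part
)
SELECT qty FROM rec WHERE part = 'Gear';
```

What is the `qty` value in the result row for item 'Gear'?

Base: (Bolt, qty=1).
Iteration 1: components of {Bolt} -> Housing = 1*2 = 2, Rod = 1*5 = 5, Washer = 1*3 = 3.
Iteration 2: components of {Housing,Rod,Washer} -> Gear = 3*4 = 12.
Iteration 3: components of {Gear} -> Motor = 12*2 = 24.
Iteration 4: components of {Motor} -> Clip = 24*1 = 24.
Iteration 5: no further components; recursion stops.

12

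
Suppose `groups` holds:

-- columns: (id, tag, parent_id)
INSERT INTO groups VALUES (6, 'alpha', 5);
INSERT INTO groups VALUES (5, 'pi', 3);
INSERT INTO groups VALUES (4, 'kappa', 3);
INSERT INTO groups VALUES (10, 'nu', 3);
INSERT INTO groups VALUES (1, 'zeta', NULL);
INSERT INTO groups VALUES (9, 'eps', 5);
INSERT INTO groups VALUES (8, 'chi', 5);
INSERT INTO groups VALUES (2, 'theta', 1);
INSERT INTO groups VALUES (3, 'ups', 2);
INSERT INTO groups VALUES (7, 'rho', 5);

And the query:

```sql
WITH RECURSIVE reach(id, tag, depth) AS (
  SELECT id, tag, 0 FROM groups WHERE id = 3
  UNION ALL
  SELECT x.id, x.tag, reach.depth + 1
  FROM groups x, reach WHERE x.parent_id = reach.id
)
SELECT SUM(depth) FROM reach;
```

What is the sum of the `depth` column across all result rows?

Base: id=3 (ups) at depth 0.
Iteration 1: rows with parent_id in {3} -> kappa (id 4, depth 1), pi (id 5, depth 1), nu (id 10, depth 1).
Iteration 2: rows with parent_id in {4,5,10} -> alpha (id 6, depth 2), rho (id 7, depth 2), chi (id 8, depth 2), eps (id 9, depth 2).
Iteration 3: no rows with parent_id in {6,7,8,9}; recursion stops.
SUM(depth) = 0 + 1 + 1 + 1 + 2 + 2 + 2 + 2 = 11.

11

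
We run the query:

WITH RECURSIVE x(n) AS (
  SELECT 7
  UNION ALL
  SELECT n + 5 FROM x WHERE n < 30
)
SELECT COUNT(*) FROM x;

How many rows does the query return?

Base: n=7.
Iteration 1: 7 < 30 holds -> n = 7 + 5 = 12.
Iteration 2: 12 < 30 holds -> n = 12 + 5 = 17.
Iteration 3: 17 < 30 holds -> n = 17 + 5 = 22.
Iteration 4: 22 < 30 holds -> n = 22 + 5 = 27.
Iteration 5: 27 < 30 holds -> n = 27 + 5 = 32.
Iteration 6: 32 < 30 fails; recursion stops.
Total rows emitted: 6.

6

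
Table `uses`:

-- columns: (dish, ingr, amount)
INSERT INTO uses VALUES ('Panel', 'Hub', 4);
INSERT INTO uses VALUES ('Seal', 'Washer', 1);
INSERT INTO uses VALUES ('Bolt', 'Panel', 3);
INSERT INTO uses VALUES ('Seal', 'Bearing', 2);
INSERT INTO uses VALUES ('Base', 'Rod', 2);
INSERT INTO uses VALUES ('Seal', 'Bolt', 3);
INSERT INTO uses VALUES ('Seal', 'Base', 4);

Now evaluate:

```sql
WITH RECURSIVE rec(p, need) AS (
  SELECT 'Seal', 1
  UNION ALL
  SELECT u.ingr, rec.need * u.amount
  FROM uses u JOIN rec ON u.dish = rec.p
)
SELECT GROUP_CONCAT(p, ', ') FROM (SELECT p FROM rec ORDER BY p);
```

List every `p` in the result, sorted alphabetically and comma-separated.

Base: (Seal, need=1).
Iteration 1: components of {Seal} -> Base = 1*4 = 4, Bearing = 1*2 = 2, Bolt = 1*3 = 3, Washer = 1*1 = 1.
Iteration 2: components of {Base,Bearing,Bolt,Washer} -> Panel = 3*3 = 9, Rod = 4*2 = 8.
Iteration 3: components of {Panel,Rod} -> Hub = 9*4 = 36.
Iteration 4: no further components; recursion stops.

Base, Bearing, Bolt, Hub, Panel, Rod, Seal, Washer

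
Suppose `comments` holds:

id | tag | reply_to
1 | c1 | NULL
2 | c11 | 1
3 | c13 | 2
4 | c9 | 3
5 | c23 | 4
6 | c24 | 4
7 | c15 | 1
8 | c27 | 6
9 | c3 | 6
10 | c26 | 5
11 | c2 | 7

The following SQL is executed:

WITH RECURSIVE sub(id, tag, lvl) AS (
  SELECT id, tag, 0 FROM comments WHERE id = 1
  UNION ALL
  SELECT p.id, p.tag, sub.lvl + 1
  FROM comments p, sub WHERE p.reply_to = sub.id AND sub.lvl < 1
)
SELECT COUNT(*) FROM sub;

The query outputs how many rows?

3

Base: id=1 (c1) at lvl 0.
Iteration 1: rows with reply_to in {1} -> c11 (id 2, lvl 1), c15 (id 7, lvl 1).
Iteration 2: lvl < 1 fails for all current rows; recursion stops.
Total rows emitted: 3.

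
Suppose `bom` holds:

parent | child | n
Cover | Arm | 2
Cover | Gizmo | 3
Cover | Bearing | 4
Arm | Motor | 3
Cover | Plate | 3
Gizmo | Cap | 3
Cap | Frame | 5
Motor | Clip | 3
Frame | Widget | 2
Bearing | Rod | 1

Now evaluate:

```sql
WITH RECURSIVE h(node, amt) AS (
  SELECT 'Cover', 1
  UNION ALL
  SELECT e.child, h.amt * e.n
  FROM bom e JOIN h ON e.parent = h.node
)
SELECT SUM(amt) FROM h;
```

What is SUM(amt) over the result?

185

Base: (Cover, amt=1).
Iteration 1: components of {Cover} -> Arm = 1*2 = 2, Bearing = 1*4 = 4, Gizmo = 1*3 = 3, Plate = 1*3 = 3.
Iteration 2: components of {Arm,Bearing,Gizmo,Plate} -> Cap = 3*3 = 9, Motor = 2*3 = 6, Rod = 4*1 = 4.
Iteration 3: components of {Cap,Motor,Rod} -> Clip = 6*3 = 18, Frame = 9*5 = 45.
Iteration 4: components of {Clip,Frame} -> Widget = 45*2 = 90.
Iteration 5: no further components; recursion stops.
SUM(amt) = 1 + 2 + 3 + 4 + 3 + 6 + 9 + 4 + 18 + 45 + 90 = 185.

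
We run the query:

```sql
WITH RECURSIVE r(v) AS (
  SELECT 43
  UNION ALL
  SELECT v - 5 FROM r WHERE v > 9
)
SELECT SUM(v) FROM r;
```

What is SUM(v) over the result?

204

Base: v=43.
Iteration 1: 43 > 9 holds -> v = 43 - 5 = 38.
Iteration 2: 38 > 9 holds -> v = 38 - 5 = 33.
Iteration 3: 33 > 9 holds -> v = 33 - 5 = 28.
Iteration 4: 28 > 9 holds -> v = 28 - 5 = 23.
Iteration 5: 23 > 9 holds -> v = 23 - 5 = 18.
Iteration 6: 18 > 9 holds -> v = 18 - 5 = 13.
Iteration 7: 13 > 9 holds -> v = 13 - 5 = 8.
Iteration 8: 8 > 9 fails; recursion stops.
SUM(v) = 43 + 38 + 33 + 28 + 23 + 18 + 13 + 8 = 204.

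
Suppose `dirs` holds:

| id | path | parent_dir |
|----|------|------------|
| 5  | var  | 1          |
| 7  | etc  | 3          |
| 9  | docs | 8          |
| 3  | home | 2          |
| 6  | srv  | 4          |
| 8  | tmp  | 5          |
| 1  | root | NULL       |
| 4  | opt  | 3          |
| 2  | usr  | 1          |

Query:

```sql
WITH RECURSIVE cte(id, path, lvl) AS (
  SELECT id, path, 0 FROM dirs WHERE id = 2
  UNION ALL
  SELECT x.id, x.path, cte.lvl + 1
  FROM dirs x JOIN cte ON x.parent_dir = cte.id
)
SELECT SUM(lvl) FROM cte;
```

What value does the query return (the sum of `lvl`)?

Base: id=2 (usr) at lvl 0.
Iteration 1: rows with parent_dir in {2} -> home (id 3, lvl 1).
Iteration 2: rows with parent_dir in {3} -> opt (id 4, lvl 2), etc (id 7, lvl 2).
Iteration 3: rows with parent_dir in {4,7} -> srv (id 6, lvl 3).
Iteration 4: no rows with parent_dir in {6}; recursion stops.
SUM(lvl) = 0 + 1 + 2 + 2 + 3 = 8.

8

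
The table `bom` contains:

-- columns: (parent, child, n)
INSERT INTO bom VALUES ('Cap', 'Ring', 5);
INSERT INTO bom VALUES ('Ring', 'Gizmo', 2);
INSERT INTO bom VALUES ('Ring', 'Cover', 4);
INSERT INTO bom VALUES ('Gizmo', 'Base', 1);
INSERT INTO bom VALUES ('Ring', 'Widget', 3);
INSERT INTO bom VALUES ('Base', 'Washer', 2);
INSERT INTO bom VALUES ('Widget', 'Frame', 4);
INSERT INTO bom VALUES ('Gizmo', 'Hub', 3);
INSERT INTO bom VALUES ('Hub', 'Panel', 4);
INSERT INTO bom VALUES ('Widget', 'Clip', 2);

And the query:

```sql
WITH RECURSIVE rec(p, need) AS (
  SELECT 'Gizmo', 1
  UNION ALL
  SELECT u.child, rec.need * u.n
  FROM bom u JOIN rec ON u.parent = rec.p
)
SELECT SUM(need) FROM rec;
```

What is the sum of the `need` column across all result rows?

19

Base: (Gizmo, need=1).
Iteration 1: components of {Gizmo} -> Base = 1*1 = 1, Hub = 1*3 = 3.
Iteration 2: components of {Base,Hub} -> Panel = 3*4 = 12, Washer = 1*2 = 2.
Iteration 3: no further components; recursion stops.
SUM(need) = 1 + 1 + 3 + 2 + 12 = 19.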